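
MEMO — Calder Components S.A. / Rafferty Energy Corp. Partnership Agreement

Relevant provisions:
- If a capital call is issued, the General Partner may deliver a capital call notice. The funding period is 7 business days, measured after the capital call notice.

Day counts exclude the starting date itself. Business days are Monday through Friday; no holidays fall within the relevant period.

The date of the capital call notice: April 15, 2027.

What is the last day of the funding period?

The last day of the funding period: 7 business days after Thursday, April 15, 2027, skipping weekends — Apr 16, Apr 19, Apr 20, Apr 21, Apr 22, Apr 23, Apr 26 — lands on Monday, April 26, 2027.

April 26, 2027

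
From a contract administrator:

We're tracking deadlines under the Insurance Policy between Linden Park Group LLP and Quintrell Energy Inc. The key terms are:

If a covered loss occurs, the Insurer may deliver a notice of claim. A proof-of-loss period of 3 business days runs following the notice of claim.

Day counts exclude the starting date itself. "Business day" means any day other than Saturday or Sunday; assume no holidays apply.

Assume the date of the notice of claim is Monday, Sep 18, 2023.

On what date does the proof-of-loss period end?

Sep 21, 2023

The last day of the proof-of-loss period: 3 business days after Monday, Sep 18, 2023, skipping weekends — Sep 19, Sep 20, Sep 21 — lands on Thursday, Sep 21, 2023.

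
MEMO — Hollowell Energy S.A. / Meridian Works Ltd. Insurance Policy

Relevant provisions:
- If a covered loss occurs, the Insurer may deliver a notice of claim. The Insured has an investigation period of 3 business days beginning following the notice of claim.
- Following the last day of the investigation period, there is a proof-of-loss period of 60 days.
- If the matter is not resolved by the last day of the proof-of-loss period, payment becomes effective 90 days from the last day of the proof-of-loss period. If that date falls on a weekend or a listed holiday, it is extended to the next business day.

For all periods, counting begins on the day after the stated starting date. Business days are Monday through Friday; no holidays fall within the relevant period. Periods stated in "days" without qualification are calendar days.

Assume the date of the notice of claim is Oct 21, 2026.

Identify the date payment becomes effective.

The last day of the investigation period: counting 3 business days from Wednesday, Oct 21, 2026 (Oct 22, Oct 23, Oct 26, skipping weekends) reaches Monday, Oct 26, 2026.
Adding 60 calendar days to Oct 26, 2026 gives Dec 25, 2026, which is the last day of the proof-of-loss period.
The date payment becomes effective: Dec 25, 2026 + 90 days = Mar 25, 2027. Mar 25, 2027 is a Thursday, so no roll-forward applies.

Mar 25, 2027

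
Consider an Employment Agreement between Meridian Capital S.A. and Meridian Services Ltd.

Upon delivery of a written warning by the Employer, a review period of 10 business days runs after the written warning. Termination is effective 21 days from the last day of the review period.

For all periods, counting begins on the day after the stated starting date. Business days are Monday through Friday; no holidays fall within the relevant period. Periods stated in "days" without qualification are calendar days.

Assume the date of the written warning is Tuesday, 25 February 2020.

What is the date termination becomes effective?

The last day of the review period: 10 business days after Tuesday, 25 February 2020, skipping weekends — Feb 26, Feb 27, Feb 28, Mar 2, Mar 3, Mar 4, Mar 5, Mar 6, Mar 9, Mar 10 — lands on Tuesday, 10 March 2020.
The date termination becomes effective: 10 March 2020 + 21 days = 31 March 2020.

31 March 2020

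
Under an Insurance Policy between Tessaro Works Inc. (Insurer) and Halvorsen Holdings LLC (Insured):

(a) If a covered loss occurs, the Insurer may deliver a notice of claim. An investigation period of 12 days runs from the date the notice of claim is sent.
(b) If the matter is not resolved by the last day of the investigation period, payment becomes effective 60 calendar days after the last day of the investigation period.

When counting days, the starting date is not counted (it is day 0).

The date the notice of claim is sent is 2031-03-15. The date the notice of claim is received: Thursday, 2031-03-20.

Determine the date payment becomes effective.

2031-05-26

Adding 12 calendar days to 2031-03-15 gives 2031-03-27, which is the last day of the investigation period.
Adding 60 calendar days to 2031-03-27 gives 2031-05-26, which is the date payment becomes effective.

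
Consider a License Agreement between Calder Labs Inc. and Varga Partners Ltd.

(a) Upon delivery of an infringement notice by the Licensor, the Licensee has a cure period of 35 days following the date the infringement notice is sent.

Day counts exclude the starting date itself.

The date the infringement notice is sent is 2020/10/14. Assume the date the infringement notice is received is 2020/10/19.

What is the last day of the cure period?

Adding 35 calendar days to 2020/10/14 gives 2020/11/18, which is the last day of the cure period.

2020/11/18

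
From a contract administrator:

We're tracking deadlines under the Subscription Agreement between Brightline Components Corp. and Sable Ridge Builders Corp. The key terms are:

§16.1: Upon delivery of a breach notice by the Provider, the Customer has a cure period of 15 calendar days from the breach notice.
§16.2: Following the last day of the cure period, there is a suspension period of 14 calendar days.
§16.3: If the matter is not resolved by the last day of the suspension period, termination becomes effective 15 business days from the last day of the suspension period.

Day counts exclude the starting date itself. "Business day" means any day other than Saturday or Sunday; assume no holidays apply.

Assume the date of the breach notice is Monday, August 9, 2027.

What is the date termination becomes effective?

The last day of the cure period: August 9, 2027 + 15 days = August 24, 2027.
The last day of the suspension period: 14 calendar days after August 24, 2027 is September 7, 2027.
The date termination becomes effective: counting 15 business days from Tuesday, September 7, 2027 (Sep 8, Sep 9, Sep 10, Sep 13, …, Sep 24, Sep 27, Sep 28, skipping weekends) reaches Tuesday, September 28, 2027.

September 28, 2027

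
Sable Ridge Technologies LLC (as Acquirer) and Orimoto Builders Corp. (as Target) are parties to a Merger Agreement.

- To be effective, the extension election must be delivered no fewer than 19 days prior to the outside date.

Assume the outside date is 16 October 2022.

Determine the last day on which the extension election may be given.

27 September 2022

Counting back 19 calendar days from 16 October 2022 gives 27 September 2022.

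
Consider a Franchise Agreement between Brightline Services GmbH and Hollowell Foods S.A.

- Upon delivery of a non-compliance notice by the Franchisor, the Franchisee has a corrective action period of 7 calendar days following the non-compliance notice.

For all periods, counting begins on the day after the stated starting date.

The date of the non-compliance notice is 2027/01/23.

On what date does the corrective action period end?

The last day of the corrective action period: 7 calendar days after 2027/01/23 is 2027/01/30.

2027/01/30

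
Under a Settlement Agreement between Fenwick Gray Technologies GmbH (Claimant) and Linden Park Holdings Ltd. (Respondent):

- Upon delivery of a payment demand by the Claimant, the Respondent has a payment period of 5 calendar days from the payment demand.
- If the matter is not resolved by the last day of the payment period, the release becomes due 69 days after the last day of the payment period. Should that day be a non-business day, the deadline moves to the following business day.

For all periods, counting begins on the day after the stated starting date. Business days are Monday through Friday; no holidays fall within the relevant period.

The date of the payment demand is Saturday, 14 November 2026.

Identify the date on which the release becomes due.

The last day of the payment period: 14 November 2026 + 5 days = 19 November 2026.
The date on which the release becomes due: 69 calendar days after 19 November 2026 is 27 January 2027. 27 January 2027 is a Wednesday, so no roll-forward applies.

27 January 2027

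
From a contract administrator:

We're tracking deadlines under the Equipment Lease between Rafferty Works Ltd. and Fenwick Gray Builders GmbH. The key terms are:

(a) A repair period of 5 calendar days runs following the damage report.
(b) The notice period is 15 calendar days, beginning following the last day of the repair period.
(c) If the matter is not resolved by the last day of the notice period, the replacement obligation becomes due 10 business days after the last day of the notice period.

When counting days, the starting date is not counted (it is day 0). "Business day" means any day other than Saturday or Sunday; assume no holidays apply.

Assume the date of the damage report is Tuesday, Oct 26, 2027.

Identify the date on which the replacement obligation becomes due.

Nov 29, 2027

Adding 5 calendar days to Oct 26, 2027 gives Oct 31, 2027, which is the last day of the repair period.
The last day of the notice period: 15 calendar days after Oct 31, 2027 is Nov 15, 2027.
The date on which the replacement obligation becomes due: counting 10 business days from Monday, Nov 15, 2027 (Nov 16, Nov 17, Nov 18, Nov 19, Nov 22, Nov 23, Nov 24, Nov 25, Nov 26, Nov 29, skipping weekends) reaches Monday, Nov 29, 2027.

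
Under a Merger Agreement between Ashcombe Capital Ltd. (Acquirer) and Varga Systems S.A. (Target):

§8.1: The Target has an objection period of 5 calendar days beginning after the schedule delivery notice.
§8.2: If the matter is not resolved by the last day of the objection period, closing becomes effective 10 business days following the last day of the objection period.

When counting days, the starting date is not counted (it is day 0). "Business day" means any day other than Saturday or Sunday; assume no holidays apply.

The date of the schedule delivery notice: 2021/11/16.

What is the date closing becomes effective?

Adding 5 calendar days to 2021/11/16 gives 2021/11/21, which is the last day of the objection period.
From Sunday, 2021/11/21, 10 business days (Nov 22, Nov 23, Nov 24, Nov 25, Nov 26, Nov 29, Nov 30, Dec 1, Dec 2, Dec 3, skipping weekends) brings us to Friday, 2021/12/03, which is the date closing becomes effective.

2021/12/03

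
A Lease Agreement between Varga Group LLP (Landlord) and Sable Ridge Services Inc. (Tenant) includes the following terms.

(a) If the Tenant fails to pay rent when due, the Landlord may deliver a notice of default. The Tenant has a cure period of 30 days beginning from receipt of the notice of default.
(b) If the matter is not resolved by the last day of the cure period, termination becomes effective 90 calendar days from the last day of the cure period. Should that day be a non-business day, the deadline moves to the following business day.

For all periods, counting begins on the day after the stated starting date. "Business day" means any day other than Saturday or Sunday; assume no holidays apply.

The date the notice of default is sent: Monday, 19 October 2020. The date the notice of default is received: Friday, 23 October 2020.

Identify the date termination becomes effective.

22 February 2021

Adding 30 calendar days to 23 October 2020 gives 22 November 2020, which is the last day of the cure period.
The date termination becomes effective: 22 November 2020 + 90 days = 20 February 2021. That falls on a Saturday, so it rolls to the next business day, Monday, 22 February 2021.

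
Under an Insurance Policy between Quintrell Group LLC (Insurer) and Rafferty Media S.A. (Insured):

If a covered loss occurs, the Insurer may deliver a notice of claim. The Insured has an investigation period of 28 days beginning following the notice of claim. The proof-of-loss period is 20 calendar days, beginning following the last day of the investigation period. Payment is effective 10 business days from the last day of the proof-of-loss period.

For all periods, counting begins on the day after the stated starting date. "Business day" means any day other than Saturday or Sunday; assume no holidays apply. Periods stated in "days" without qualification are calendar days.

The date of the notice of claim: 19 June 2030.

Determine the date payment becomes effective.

Adding 28 calendar days to 19 June 2030 gives 17 July 2030, which is the last day of the investigation period.
The last day of the proof-of-loss period: 17 July 2030 + 20 days = 6 August 2030.
The date payment becomes effective: 10 business days after Tuesday, 6 August 2030, skipping weekends — Aug 7, Aug 8, Aug 9, Aug 12, Aug 13, Aug 14, Aug 15, Aug 16, Aug 19, Aug 20 — lands on Tuesday, 20 August 2030.

20 August 2030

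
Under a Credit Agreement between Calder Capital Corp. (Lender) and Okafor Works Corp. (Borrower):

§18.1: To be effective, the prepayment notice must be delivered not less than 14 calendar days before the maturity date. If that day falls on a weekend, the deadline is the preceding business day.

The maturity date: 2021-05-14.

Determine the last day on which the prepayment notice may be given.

Counting back 14 calendar days from 2021-05-14 gives 2021-04-30. That is a Friday, so no adjustment is needed.

2021-04-30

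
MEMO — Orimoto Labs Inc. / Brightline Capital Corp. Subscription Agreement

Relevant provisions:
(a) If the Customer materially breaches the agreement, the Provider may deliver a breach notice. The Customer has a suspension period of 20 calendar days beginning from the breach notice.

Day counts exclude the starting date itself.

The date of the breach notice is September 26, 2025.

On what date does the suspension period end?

October 16, 2025

Adding 20 calendar days to September 26, 2025 gives October 16, 2025, which is the last day of the suspension period.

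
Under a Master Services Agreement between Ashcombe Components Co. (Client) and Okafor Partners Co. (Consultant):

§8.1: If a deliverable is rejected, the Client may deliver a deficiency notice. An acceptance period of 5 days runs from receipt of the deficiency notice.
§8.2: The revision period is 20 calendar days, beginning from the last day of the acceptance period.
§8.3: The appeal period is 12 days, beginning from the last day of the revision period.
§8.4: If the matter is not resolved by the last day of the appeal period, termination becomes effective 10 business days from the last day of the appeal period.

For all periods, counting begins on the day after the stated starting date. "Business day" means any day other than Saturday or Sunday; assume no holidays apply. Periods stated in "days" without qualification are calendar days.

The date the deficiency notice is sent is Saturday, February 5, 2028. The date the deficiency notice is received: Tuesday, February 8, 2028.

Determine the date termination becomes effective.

Adding 5 calendar days to February 8, 2028 gives February 13, 2028, which is the last day of the acceptance period.
The last day of the revision period: 20 calendar days after February 13, 2028 is March 4, 2028.
The last day of the appeal period: March 4, 2028 + 12 days = March 16, 2028.
From Thursday, March 16, 2028, 10 business days (Mar 17, Mar 20, Mar 21, Mar 22, Mar 23, Mar 24, Mar 27, Mar 28, Mar 29, Mar 30, skipping weekends) brings us to Thursday, March 30, 2028, which is the date termination becomes effective.

March 30, 2028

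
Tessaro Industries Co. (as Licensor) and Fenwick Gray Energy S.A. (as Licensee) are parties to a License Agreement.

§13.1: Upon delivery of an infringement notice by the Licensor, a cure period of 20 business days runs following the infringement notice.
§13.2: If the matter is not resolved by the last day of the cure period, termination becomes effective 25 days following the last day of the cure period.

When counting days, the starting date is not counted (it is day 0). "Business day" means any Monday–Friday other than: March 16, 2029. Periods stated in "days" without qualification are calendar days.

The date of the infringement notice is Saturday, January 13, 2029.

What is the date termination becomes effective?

The last day of the cure period: 20 business days after Saturday, January 13, 2029, skipping weekends — Jan 15, Jan 16, Jan 17, Jan 18, …, Feb 7, Feb 8, Feb 9 — lands on Friday, February 9, 2029.
The date termination becomes effective: February 9, 2029 + 25 days = March 6, 2029.

March 6, 2029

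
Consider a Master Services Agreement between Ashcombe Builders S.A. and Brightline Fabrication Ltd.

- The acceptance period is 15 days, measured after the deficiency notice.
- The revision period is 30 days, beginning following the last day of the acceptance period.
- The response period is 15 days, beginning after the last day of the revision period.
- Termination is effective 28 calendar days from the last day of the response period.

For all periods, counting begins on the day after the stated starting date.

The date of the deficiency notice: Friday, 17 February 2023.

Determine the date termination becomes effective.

16 May 2023

The last day of the acceptance period: 15 calendar days after 17 February 2023 is 4 March 2023.
The last day of the revision period: 30 calendar days after 4 March 2023 is 3 April 2023.
Adding 15 calendar days to 3 April 2023 gives 18 April 2023, which is the last day of the response period.
The date termination becomes effective: 28 calendar days after 18 April 2023 is 16 May 2023.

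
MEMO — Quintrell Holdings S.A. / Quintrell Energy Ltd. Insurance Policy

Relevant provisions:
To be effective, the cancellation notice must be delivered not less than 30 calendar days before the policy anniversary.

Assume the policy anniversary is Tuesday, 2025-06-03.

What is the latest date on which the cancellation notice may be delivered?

2025-05-04

Counting back 30 calendar days from 2025-06-03 gives 2025-05-04.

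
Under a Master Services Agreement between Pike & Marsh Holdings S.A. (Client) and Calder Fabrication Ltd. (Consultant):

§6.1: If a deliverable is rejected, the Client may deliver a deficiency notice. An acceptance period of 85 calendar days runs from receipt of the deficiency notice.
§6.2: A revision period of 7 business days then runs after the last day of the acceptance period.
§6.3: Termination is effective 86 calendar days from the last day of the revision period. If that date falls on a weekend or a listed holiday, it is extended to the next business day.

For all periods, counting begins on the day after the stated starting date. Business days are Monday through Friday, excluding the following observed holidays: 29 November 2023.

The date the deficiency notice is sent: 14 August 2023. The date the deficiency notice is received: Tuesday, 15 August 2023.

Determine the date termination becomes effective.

Adding 85 calendar days to 15 August 2023 gives 8 November 2023, which is the last day of the acceptance period.
From Wednesday, 8 November 2023, 7 business days (Nov 9, Nov 10, Nov 13, Nov 14, Nov 15, Nov 16, Nov 17, skipping weekends) brings us to Friday, 17 November 2023, which is the last day of the revision period.
The date termination becomes effective: 17 November 2023 + 86 days = 11 February 2024. That falls on a Sunday, so it rolls to the next business day, Monday, 12 February 2024.

12 February 2024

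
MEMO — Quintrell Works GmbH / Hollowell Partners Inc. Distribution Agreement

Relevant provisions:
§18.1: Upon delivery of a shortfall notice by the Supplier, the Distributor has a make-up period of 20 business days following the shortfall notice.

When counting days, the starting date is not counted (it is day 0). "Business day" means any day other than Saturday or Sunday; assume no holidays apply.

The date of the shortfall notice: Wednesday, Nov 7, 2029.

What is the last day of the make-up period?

Dec 5, 2029

The last day of the make-up period: counting 20 business days from Wednesday, Nov 7, 2029 (Nov 8, Nov 9, Nov 12, Nov 13, …, Dec 3, Dec 4, Dec 5, skipping weekends) reaches Wednesday, Dec 5, 2029.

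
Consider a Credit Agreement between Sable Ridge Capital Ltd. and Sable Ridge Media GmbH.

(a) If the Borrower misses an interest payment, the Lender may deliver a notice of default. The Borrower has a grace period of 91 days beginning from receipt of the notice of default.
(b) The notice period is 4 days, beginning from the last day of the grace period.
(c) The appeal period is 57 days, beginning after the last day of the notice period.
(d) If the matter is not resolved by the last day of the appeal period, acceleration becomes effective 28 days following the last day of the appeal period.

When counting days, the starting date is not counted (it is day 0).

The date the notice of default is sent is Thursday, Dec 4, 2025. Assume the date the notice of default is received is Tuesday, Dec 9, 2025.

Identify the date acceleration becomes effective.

Jun 7, 2026

The last day of the grace period: Dec 9, 2025 + 91 days = Mar 10, 2026.
Adding 4 calendar days to Mar 10, 2026 gives Mar 14, 2026, which is the last day of the notice period.
The last day of the appeal period: 57 calendar days after Mar 14, 2026 is May 10, 2026.
Adding 28 calendar days to May 10, 2026 gives Jun 7, 2026, which is the date acceleration becomes effective.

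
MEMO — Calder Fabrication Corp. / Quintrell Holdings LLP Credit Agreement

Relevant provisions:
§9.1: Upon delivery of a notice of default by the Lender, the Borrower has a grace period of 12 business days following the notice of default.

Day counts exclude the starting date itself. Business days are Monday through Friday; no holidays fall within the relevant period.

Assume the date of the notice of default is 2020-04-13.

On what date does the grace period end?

From Monday, 2020-04-13, 12 business days (Apr 14, Apr 15, Apr 16, Apr 17, …, Apr 27, Apr 28, Apr 29, skipping weekends) brings us to Wednesday, 2020-04-29, which is the last day of the grace period.

2020-04-29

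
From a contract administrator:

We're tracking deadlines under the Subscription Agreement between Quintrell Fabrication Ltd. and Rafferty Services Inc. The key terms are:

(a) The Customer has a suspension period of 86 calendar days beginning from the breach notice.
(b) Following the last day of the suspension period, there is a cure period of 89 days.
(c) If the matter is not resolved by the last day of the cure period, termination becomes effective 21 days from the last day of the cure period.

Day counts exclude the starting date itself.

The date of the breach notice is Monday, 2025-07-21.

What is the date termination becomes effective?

2026-02-02

The last day of the suspension period: 2025-07-21 + 86 days = 2025-10-15.
The last day of the cure period: 89 calendar days after 2025-10-15 is 2026-01-12.
The date termination becomes effective: 2026-01-12 + 21 days = 2026-02-02.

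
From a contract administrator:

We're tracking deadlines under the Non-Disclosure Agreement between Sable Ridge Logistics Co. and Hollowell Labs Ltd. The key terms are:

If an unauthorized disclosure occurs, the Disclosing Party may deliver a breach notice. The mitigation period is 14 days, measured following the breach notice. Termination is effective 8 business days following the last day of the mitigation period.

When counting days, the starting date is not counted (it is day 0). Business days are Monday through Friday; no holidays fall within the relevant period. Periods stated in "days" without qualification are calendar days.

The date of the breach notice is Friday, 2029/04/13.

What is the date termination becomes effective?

2029/05/09

The last day of the mitigation period: 2029/04/13 + 14 days = 2029/04/27.
The date termination becomes effective: counting 8 business days from Friday, 2029/04/27 (Apr 30, May 1, May 2, May 3, May 4, May 7, May 8, May 9, skipping weekends) reaches Wednesday, 2029/05/09.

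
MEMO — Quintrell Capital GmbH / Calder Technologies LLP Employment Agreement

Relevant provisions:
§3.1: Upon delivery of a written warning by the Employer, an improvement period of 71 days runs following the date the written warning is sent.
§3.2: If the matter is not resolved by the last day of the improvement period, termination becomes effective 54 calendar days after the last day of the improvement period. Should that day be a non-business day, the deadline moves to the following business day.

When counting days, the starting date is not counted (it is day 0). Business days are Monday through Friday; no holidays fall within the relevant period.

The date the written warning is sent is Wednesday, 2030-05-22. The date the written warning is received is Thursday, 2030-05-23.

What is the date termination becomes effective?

Adding 71 calendar days to 2030-05-22 gives 2030-08-01, which is the last day of the improvement period.
The date termination becomes effective: 2030-08-01 + 54 days = 2030-09-24. 2030-09-24 is a Tuesday, so no roll-forward applies.

2030-09-24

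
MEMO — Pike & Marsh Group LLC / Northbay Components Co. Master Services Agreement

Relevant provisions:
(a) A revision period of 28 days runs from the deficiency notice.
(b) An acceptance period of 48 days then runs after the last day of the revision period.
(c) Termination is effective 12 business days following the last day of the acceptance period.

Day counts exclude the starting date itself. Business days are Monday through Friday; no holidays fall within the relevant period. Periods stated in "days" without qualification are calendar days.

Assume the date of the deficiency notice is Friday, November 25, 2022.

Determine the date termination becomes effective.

February 27, 2023

The last day of the revision period: November 25, 2022 + 28 days = December 23, 2022.
Adding 48 calendar days to December 23, 2022 gives February 9, 2023, which is the last day of the acceptance period.
The date termination becomes effective: counting 12 business days from Thursday, February 9, 2023 (Feb 10, Feb 13, Feb 14, Feb 15, …, Feb 23, Feb 24, Feb 27, skipping weekends) reaches Monday, February 27, 2023.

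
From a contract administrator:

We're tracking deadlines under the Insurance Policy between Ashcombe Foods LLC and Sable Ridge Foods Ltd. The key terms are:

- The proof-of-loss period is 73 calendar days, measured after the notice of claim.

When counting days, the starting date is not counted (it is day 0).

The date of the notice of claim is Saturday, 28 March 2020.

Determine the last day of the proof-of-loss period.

The last day of the proof-of-loss period: 28 March 2020 + 73 days = 9 June 2020.

9 June 2020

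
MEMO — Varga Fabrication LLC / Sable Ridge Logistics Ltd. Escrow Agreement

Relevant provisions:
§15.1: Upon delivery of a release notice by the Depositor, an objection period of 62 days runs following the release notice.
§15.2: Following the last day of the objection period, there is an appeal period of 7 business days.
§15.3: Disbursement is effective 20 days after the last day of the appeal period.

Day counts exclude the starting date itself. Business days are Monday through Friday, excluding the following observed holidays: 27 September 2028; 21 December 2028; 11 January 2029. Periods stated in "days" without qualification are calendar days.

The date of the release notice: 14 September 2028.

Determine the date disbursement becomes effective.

14 December 2028

The last day of the objection period: 14 September 2028 + 62 days = 15 November 2028.
The last day of the appeal period: counting 7 business days from Wednesday, 15 November 2028 (Nov 16, Nov 17, Nov 20, Nov 21, Nov 22, Nov 23, Nov 24, skipping weekends) reaches Friday, 24 November 2028.
Adding 20 calendar days to 24 November 2028 gives 14 December 2028, which is the date disbursement becomes effective.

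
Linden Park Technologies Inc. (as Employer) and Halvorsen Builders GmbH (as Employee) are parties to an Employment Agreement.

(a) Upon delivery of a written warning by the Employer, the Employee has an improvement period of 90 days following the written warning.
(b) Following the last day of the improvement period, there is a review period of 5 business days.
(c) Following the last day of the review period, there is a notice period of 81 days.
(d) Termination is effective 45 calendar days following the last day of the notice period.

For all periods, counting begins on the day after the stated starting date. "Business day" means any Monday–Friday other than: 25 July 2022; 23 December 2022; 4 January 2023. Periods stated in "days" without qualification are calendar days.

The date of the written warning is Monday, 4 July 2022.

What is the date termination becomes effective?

Adding 90 calendar days to 4 July 2022 gives 2 October 2022, which is the last day of the improvement period.
From Sunday, 2 October 2022, 5 business days (Oct 3, Oct 4, Oct 5, Oct 6, Oct 7, skipping weekends) brings us to Friday, 7 October 2022, which is the last day of the review period.
The last day of the notice period: 81 calendar days after 7 October 2022 is 27 December 2022.
Adding 45 calendar days to 27 December 2022 gives 10 February 2023, which is the date termination becomes effective.

10 February 2023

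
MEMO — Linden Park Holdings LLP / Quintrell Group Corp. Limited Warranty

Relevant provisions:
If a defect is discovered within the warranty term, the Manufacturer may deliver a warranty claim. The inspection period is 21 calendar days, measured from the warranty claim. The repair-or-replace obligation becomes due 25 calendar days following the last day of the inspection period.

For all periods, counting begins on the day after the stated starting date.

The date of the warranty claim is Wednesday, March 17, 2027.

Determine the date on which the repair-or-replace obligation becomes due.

The last day of the inspection period: 21 calendar days after March 17, 2027 is April 7, 2027.
Adding 25 calendar days to April 7, 2027 gives May 2, 2027, which is the date on which the repair-or-replace obligation becomes due.

May 2, 2027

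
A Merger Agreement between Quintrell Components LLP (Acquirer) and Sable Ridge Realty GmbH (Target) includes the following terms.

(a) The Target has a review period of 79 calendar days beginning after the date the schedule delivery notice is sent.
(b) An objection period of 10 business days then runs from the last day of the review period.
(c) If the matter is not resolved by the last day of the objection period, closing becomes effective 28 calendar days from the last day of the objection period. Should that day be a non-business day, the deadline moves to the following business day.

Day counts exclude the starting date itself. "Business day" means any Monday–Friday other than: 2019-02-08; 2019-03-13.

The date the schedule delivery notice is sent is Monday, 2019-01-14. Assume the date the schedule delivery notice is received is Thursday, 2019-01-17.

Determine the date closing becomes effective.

2019-05-15

Adding 79 calendar days to 2019-01-14 gives 2019-04-03, which is the last day of the review period.
From Wednesday, 2019-04-03, 10 business days (Apr 4, Apr 5, Apr 8, Apr 9, Apr 10, Apr 11, Apr 12, Apr 15, Apr 16, Apr 17, skipping weekends) brings us to Wednesday, 2019-04-17, which is the last day of the objection period.
The date closing becomes effective: 2019-04-17 + 28 days = 2019-05-15. 2019-05-15 is a Wednesday and is not a listed holiday, so no roll-forward applies.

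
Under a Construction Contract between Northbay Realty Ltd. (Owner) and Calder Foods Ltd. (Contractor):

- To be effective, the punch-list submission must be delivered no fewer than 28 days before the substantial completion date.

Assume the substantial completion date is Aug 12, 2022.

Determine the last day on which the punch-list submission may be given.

Counting back 28 calendar days from Aug 12, 2022 gives Jul 15, 2022.

Jul 15, 2022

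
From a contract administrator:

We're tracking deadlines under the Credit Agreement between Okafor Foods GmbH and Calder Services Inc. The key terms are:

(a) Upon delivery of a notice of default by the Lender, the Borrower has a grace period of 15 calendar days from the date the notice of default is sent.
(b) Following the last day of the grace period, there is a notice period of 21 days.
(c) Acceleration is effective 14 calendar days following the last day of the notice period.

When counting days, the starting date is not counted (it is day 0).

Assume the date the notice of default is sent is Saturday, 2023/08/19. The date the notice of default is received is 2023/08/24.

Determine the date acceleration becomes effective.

The last day of the grace period: 2023/08/19 + 15 days = 2023/09/03.
The last day of the notice period: 2023/09/03 + 21 days = 2023/09/24.
Adding 14 calendar days to 2023/09/24 gives 2023/10/08, which is the date acceleration becomes effective.

2023/10/08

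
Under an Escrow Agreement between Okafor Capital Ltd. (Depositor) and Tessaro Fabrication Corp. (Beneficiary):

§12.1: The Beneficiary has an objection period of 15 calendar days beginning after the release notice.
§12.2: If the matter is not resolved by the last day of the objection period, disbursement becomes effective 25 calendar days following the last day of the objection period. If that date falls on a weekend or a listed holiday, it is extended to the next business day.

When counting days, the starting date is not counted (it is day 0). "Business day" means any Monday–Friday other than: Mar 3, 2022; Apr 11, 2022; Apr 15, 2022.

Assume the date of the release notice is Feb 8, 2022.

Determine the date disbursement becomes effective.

The last day of the objection period: 15 calendar days after Feb 8, 2022 is Feb 23, 2022.
Adding 25 calendar days to Feb 23, 2022 gives Mar 20, 2022, which is the date disbursement becomes effective. That falls on a Sunday, so it rolls to the next business day, Monday, Mar 21, 2022.

Mar 21, 2022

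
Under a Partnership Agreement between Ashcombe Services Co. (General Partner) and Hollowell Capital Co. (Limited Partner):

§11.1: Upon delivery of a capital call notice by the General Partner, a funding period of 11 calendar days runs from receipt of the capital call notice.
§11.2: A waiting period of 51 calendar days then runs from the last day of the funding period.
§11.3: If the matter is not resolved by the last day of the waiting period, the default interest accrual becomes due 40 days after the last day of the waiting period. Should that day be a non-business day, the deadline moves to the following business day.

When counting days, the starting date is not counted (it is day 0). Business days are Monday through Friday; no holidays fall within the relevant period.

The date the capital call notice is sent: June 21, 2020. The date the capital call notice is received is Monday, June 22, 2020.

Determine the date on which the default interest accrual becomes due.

Adding 11 calendar days to June 22, 2020 gives July 3, 2020, which is the last day of the funding period.
The last day of the waiting period: 51 calendar days after July 3, 2020 is August 23, 2020.
Adding 40 calendar days to August 23, 2020 gives October 2, 2020, which is the date on which the default interest accrual becomes due. October 2, 2020 is a Friday, so no roll-forward applies.

October 2, 2020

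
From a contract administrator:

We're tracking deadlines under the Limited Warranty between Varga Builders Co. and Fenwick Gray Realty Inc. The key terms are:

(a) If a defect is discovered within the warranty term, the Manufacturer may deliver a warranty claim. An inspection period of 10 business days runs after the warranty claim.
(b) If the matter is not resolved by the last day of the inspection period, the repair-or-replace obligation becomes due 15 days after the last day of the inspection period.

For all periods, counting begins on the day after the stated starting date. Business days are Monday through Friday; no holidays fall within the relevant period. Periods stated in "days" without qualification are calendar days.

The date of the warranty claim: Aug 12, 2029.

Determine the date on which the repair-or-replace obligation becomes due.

From Sunday, Aug 12, 2029, 10 business days (Aug 13, Aug 14, Aug 15, Aug 16, Aug 17, Aug 20, Aug 21, Aug 22, Aug 23, Aug 24, skipping weekends) brings us to Friday, Aug 24, 2029, which is the last day of the inspection period.
The date on which the repair-or-replace obligation becomes due: Aug 24, 2029 + 15 days = Sep 8, 2029.

Sep 8, 2029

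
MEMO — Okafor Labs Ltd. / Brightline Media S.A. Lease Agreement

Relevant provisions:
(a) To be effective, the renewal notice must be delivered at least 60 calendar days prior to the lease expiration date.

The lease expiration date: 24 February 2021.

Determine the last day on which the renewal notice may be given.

26 December 2020

Counting back 60 calendar days from 24 February 2021 gives 26 December 2020.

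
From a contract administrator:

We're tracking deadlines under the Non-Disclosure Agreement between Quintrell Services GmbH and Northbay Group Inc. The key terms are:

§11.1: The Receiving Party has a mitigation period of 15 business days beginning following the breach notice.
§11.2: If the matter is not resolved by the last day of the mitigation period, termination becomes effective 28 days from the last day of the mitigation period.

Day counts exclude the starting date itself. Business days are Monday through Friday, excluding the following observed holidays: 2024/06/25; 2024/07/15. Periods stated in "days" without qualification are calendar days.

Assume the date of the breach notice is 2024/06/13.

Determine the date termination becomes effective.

The last day of the mitigation period: counting 15 business days from Thursday, 2024/06/13 (Jun 14, Jun 17, Jun 18, Jun 19, …, Jul 3, Jul 4, Jul 5, skipping weekends and the listed holiday on Jun 25) reaches Friday, 2024/07/05.
The date termination becomes effective: 28 calendar days after 2024/07/05 is 2024/08/02.

2024/08/02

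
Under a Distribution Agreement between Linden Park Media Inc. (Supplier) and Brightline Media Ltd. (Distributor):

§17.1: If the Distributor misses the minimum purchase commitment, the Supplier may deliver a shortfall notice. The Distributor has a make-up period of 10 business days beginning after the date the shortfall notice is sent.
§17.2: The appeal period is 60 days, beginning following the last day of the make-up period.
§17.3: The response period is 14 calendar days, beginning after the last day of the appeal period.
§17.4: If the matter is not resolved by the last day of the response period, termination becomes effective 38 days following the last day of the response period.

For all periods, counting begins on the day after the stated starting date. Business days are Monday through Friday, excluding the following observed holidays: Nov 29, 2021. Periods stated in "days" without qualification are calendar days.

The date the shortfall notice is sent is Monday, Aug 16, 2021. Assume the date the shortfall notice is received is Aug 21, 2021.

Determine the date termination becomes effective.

The last day of the make-up period: counting 10 business days from Monday, Aug 16, 2021 (Aug 17, Aug 18, Aug 19, Aug 20, Aug 23, Aug 24, Aug 25, Aug 26, Aug 27, Aug 30, skipping weekends) reaches Monday, Aug 30, 2021.
Adding 60 calendar days to Aug 30, 2021 gives Oct 29, 2021, which is the last day of the appeal period.
Adding 14 calendar days to Oct 29, 2021 gives Nov 12, 2021, which is the last day of the response period.
The date termination becomes effective: Nov 12, 2021 + 38 days = Dec 20, 2021.

Dec 20, 2021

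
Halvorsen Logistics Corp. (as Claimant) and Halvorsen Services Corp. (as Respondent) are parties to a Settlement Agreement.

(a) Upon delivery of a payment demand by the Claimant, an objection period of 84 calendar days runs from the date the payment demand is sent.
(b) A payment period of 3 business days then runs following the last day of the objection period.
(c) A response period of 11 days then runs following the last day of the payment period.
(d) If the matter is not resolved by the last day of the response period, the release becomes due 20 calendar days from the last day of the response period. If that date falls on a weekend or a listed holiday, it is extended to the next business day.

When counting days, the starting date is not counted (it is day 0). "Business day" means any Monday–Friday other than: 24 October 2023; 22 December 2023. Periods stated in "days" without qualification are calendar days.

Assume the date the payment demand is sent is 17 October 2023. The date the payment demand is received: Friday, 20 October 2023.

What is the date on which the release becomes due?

Adding 84 calendar days to 17 October 2023 gives 9 January 2024, which is the last day of the objection period.
The last day of the payment period: 3 business days after Tuesday, 9 January 2024, skipping weekends — Jan 10, Jan 11, Jan 12 — lands on Friday, 12 January 2024.
The last day of the response period: 12 January 2024 + 11 days = 23 January 2024.
The date on which the release becomes due: 20 calendar days after 23 January 2024 is 12 February 2024. 12 February 2024 is a Monday and is not a listed holiday, so no roll-forward applies.

12 February 2024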